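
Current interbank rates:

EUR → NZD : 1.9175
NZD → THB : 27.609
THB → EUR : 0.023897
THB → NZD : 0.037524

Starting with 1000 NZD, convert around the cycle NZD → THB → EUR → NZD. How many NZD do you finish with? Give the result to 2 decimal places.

1000 NZD × 27.609 = 27609 THB
27609 THB × 0.023897 = 659.772273 EUR
659.772273 EUR × 1.9175 = 1265.1133334775 NZD

1265.11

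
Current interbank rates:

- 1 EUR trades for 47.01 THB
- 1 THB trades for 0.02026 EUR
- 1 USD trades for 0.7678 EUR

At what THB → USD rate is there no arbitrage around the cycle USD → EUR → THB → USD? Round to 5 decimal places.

0.02771

Known legs of the cycle: 0.7678 × 47.01 = 36.094278
For no arbitrage the full-cycle product must be 1, so the missing rate is 1 / 36.094278 ≈ 0.0277052.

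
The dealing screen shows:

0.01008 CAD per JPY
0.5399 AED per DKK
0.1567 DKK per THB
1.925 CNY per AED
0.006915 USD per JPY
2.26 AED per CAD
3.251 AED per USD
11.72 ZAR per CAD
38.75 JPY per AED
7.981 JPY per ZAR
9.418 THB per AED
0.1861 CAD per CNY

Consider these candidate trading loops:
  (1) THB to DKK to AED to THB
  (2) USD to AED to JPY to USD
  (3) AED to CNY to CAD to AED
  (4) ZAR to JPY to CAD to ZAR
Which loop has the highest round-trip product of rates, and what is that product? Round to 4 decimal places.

(1) 0.1567 × 0.5399 × 9.418 = 0.79678
(2) 3.251 × 38.75 × 0.006915 = 0.87113
(3) 1.925 × 0.1861 × 2.26 = 0.80963
(4) 7.981 × 0.01008 × 11.72 = 0.94286
Highest is cycle (4) at 0.9429 (≤1, no arbitrage).

0.9429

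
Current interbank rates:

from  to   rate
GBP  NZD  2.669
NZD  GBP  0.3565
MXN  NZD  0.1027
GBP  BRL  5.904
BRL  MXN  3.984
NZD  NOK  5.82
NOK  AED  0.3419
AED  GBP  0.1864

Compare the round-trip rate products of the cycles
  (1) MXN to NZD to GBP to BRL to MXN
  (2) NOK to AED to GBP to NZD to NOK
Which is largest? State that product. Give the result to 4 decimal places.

0.9900

(1) 0.1027 × 0.3565 × 5.904 × 3.984 = 0.86118
(2) 0.3419 × 0.1864 × 2.669 × 5.82 = 0.98996
Highest is cycle (2) at 0.9900 (≤1, no arbitrage).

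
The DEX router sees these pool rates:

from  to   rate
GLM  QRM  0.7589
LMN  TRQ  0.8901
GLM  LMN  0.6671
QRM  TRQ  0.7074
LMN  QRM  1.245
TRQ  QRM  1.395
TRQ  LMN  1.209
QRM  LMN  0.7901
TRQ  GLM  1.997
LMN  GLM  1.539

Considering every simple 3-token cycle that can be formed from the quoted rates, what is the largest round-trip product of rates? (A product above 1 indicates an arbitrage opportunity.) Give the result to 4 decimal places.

LMN→TRQ→GLM→LMN: 0.8901 × 1.997 × 0.6671 = 1.18579
QRM→TRQ→GLM→QRM: 0.7074 × 1.997 × 0.7589 = 1.07208
LMN→QRM→TRQ→LMN: 1.245 × 0.7074 × 1.209 = 1.06478
LMN→TRQ→QRM→LMN: 0.8901 × 1.395 × 0.7901 = 0.98106
LMN→GLM→QRM→LMN: 1.539 × 0.7589 × 0.7901 = 0.92280
Maximum is LMN→TRQ→GLM→LMN at 1.1858; arbitrage exists.

1.1858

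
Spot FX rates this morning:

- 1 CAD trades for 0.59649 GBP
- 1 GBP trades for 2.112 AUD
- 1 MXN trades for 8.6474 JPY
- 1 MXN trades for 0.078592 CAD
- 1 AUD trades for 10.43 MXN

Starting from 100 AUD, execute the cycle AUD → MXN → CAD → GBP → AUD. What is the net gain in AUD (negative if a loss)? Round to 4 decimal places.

3.2666

100 AUD × 10.43 = 1043 MXN
1043 MXN × 0.078592 = 81.971456 CAD
81.971456 CAD × 0.59649 = 48.89515378944 GBP
48.89515378944 GBP × 2.112 = 103.26656480329728 AUD
Net change: 103.26656480329728 − 100 = 3.26656480329728 AUD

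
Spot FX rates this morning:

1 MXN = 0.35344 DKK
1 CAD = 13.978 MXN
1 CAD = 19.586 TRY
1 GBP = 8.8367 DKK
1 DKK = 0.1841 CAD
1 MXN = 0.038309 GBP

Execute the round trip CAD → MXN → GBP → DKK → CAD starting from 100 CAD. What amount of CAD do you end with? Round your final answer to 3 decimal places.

87.114

100 CAD × 13.978 = 1397.8 MXN
1397.8 MXN × 0.038309 = 53.5483202 GBP
53.5483202 GBP × 8.8367 = 473.19044111134 DKK
473.19044111134 DKK × 0.1841 = 87.114360208597694 CAD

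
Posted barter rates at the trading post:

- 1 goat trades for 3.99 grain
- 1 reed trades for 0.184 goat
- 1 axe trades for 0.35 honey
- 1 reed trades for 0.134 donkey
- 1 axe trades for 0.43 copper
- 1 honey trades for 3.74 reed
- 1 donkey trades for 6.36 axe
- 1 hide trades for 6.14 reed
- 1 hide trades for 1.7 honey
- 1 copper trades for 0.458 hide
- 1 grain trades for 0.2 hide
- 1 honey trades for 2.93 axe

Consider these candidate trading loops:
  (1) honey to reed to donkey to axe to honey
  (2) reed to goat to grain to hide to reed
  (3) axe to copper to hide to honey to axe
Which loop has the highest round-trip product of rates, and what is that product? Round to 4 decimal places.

1.1156

(1) 3.74 × 0.134 × 6.36 × 0.35 = 1.11558
(2) 0.184 × 3.99 × 0.2 × 6.14 = 0.90155
(3) 0.43 × 0.458 × 1.7 × 2.93 = 0.98096
Highest is cycle (1) at 1.1156 (>1, arbitrage).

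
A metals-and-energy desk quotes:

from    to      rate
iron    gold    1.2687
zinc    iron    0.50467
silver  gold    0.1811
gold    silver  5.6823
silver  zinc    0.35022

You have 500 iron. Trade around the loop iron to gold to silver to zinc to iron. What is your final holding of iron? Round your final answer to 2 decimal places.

500 iron × 1.2687 = 634.35 gold
634.35 gold × 5.6823 = 3604.567005 silver
3604.567005 silver × 0.35022 = 1262.3914564911 zinc
1262.3914564911 zinc × 0.50467 = 637.091096347363437 iron

637.09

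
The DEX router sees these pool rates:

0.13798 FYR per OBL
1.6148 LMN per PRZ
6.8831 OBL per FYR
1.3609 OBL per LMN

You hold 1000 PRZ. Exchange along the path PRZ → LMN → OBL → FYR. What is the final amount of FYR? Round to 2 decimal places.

1000 PRZ × 1.6148 = 1614.8 LMN
1614.8 LMN × 1.3609 = 2197.58132 OBL
2197.58132 OBL × 0.13798 = 303.2222705336 FYR

303.22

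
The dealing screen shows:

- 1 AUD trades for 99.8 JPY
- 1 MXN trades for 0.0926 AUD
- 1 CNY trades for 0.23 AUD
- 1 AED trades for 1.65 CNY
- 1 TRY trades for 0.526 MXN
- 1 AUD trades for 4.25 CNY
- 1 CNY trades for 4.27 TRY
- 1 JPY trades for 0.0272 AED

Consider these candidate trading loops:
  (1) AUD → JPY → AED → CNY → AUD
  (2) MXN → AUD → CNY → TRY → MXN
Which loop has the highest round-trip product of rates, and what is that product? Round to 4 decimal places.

1.0302

(1) 99.8 × 0.0272 × 1.65 × 0.23 = 1.03018
(2) 0.0926 × 4.25 × 4.27 × 0.526 = 0.88392
Highest is cycle (1) at 1.0302 (>1, arbitrage).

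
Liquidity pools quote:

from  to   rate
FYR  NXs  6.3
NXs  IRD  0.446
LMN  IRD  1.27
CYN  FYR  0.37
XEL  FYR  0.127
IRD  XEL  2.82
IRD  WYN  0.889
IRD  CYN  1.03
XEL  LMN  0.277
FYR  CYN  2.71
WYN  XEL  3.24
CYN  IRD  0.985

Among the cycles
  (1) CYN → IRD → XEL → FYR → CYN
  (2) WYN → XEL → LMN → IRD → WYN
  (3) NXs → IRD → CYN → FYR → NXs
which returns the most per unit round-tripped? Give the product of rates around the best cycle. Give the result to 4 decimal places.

1.0708

(1) 0.985 × 2.82 × 0.127 × 2.71 = 0.95600
(2) 3.24 × 0.277 × 1.27 × 0.889 = 1.01328
(3) 0.446 × 1.03 × 0.37 × 6.3 = 1.07081
Highest is cycle (3) at 1.0708 (>1, arbitrage).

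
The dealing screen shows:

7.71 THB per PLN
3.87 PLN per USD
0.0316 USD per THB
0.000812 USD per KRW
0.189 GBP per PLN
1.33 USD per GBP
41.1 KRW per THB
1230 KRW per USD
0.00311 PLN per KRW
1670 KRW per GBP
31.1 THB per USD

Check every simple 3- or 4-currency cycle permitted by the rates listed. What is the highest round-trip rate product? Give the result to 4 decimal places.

1.0379

USD→THB→KRW→USD: 31.1 × 41.1 × 0.000812 = 1.03791
USD→PLN→THB→KRW→USD: 3.87 × 7.71 × 41.1 × 0.000812 = 0.99578
USD→PLN→GBP→KRW→USD: 3.87 × 0.189 × 1670 × 0.000812 = 0.99185
KRW→PLN→THB→KRW: 0.00311 × 7.71 × 41.1 = 0.98550
KRW→PLN→GBP→KRW: 0.00311 × 0.189 × 1670 = 0.98161
USD→PLN→GBP→USD: 3.87 × 0.189 × 1.33 = 0.97280
USD→KRW→PLN→GBP→USD: 1230 × 0.00311 × 0.189 × 1.33 = 0.96157
USD→PLN→THB→USD: 3.87 × 7.71 × 0.0316 = 0.94287
USD→KRW→PLN→THB→USD: 1230 × 0.00311 × 7.71 × 0.0316 = 0.93198
Maximum is USD→THB→KRW→USD at 1.0379; arbitrage exists.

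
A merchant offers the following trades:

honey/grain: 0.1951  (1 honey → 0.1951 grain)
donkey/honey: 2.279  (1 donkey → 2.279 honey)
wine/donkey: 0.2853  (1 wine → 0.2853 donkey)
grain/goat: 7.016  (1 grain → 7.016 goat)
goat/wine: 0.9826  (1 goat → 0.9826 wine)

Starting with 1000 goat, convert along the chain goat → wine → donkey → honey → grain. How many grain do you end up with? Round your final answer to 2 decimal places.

1000 goat × 0.9826 = 982.6 wine
982.6 wine × 0.2853 = 280.33578 donkey
280.33578 donkey × 2.279 = 638.88524262 honey
638.88524262 honey × 0.1951 = 124.646510835162 grain

124.65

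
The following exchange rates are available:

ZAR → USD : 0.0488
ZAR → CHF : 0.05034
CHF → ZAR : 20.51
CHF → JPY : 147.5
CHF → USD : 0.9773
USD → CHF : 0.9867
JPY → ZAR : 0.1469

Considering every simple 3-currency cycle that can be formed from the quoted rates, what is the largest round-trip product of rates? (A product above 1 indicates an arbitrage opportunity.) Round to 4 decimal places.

1.0908

JPY→ZAR→CHF→JPY: 0.1469 × 0.05034 × 147.5 = 1.09075
ZAR→USD→CHF→ZAR: 0.0488 × 0.9867 × 20.51 = 0.98758
Maximum is JPY→ZAR→CHF→JPY at 1.0908; arbitrage exists.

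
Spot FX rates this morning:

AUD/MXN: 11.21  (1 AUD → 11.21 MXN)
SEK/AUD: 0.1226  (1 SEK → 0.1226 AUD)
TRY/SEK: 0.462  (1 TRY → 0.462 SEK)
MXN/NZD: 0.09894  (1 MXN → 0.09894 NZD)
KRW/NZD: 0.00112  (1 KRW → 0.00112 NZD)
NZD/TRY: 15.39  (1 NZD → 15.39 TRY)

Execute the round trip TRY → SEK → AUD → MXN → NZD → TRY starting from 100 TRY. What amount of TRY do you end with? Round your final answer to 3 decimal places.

96.683

100 TRY × 0.462 = 46.2 SEK
46.2 SEK × 0.1226 = 5.66412 AUD
5.66412 AUD × 11.21 = 63.4947852 MXN
63.4947852 MXN × 0.09894 = 6.282174047688 NZD
6.282174047688 NZD × 15.39 = 96.68265859391832 TRY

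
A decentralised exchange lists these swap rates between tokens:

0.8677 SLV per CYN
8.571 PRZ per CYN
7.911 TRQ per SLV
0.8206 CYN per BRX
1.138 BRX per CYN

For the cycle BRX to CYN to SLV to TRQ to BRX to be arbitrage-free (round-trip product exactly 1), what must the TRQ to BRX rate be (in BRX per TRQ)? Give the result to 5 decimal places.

0.17753

Known legs of the cycle: 0.8206 × 0.8677 × 7.911 = 5.63290587882
For no arbitrage the full-cycle product must be 1, so the missing rate is 1 / 5.63290587882 ≈ 0.1775283.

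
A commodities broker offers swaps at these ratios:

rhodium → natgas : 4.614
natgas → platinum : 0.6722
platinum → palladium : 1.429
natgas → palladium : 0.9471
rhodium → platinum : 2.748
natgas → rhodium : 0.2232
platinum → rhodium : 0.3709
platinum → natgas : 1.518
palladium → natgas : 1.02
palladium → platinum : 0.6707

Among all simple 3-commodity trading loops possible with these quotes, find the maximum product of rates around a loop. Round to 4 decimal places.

1.1504

natgas→platinum→rhodium→natgas: 0.6722 × 0.3709 × 4.614 = 1.15036
natgas→platinum→palladium→natgas: 0.6722 × 1.429 × 1.02 = 0.97979
natgas→palladium→platinum→natgas: 0.9471 × 0.6707 × 1.518 = 0.96426
natgas→rhodium→platinum→natgas: 0.2232 × 2.748 × 1.518 = 0.93107
Maximum is natgas→platinum→rhodium→natgas at 1.1504; arbitrage exists.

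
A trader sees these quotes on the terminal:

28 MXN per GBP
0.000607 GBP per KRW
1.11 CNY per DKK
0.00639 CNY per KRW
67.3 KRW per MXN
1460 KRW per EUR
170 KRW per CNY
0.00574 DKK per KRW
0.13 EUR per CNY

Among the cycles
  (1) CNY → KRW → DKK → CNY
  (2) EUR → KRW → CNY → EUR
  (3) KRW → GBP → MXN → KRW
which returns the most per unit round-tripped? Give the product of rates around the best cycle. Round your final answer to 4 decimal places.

(1) 170 × 0.00574 × 1.11 = 1.08314
(2) 1460 × 0.00639 × 0.13 = 1.21282
(3) 0.000607 × 28 × 67.3 = 1.14383
Highest is cycle (2) at 1.2128 (>1, arbitrage).

1.2128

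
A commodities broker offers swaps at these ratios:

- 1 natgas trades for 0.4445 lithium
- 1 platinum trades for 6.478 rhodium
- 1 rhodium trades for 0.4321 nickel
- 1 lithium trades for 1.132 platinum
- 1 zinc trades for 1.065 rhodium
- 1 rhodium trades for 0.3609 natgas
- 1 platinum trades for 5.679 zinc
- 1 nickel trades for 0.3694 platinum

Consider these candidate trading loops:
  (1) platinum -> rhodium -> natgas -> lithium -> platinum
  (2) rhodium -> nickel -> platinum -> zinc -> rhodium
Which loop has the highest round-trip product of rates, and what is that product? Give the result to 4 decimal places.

(1) 6.478 × 0.3609 × 0.4445 × 1.132 = 1.17638
(2) 0.4321 × 0.3694 × 5.679 × 1.065 = 0.96539
Highest is cycle (1) at 1.1764 (>1, arbitrage).

1.1764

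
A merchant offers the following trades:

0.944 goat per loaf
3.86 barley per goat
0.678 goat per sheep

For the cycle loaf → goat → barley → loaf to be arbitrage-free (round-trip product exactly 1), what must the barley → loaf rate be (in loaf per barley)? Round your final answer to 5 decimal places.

0.27444

Known legs of the cycle: 0.944 × 3.86 = 3.64384
For no arbitrage the full-cycle product must be 1, so the missing rate is 1 / 3.64384 ≈ 0.2744358.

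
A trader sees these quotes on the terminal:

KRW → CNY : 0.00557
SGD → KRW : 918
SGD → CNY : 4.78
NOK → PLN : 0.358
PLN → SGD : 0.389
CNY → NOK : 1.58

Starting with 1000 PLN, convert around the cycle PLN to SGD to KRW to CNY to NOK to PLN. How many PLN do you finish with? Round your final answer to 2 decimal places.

1125.09

1000 PLN × 0.389 = 389 SGD
389 SGD × 918 = 357102 KRW
357102 KRW × 0.00557 = 1989.05814 CNY
1989.05814 CNY × 1.58 = 3142.7118612 NOK
3142.7118612 NOK × 0.358 = 1125.0908463096 PLN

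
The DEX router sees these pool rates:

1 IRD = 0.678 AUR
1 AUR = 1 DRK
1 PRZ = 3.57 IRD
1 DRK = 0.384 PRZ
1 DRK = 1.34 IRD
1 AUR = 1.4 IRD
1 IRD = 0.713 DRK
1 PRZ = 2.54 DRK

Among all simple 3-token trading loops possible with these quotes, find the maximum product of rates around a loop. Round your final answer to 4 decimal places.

0.9774

IRD→DRK→PRZ→IRD: 0.713 × 0.384 × 3.57 = 0.97744
IRD→AUR→DRK→IRD: 0.678 × 1 × 1.34 = 0.90852
Maximum is IRD→DRK→PRZ→IRD at 0.9774; no arbitrage — every cycle loses value.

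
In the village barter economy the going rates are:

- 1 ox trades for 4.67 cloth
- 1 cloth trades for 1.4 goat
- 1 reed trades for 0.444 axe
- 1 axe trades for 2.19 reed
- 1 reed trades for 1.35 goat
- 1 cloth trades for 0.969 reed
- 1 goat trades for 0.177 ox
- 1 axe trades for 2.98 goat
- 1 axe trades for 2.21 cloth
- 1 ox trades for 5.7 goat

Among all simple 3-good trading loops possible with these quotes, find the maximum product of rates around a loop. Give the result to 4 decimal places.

goat→ox→cloth→goat: 0.177 × 4.67 × 1.4 = 1.15723
axe→cloth→reed→axe: 2.21 × 0.969 × 0.444 = 0.95082
Maximum is goat→ox→cloth→goat at 1.1572; arbitrage exists.

1.1572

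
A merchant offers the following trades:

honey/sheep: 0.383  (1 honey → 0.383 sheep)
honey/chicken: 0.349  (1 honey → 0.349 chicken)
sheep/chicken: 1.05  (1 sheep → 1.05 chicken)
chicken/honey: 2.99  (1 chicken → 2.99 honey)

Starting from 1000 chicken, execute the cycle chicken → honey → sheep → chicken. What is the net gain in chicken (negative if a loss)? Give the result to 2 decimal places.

202.43

1000 chicken × 2.99 = 2990 honey
2990 honey × 0.383 = 1145.17 sheep
1145.17 sheep × 1.05 = 1202.4285 chicken
Net change: 1202.4285 − 1000 = 202.4285 chicken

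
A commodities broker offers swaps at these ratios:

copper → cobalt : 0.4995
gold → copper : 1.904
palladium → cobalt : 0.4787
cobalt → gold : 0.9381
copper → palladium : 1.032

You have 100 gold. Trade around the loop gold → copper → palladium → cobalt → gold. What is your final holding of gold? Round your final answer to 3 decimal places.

100 gold × 1.904 = 190.4 copper
190.4 copper × 1.032 = 196.4928 palladium
196.4928 palladium × 0.4787 = 94.06110336 cobalt
94.06110336 cobalt × 0.9381 = 88.238721062016 gold

88.239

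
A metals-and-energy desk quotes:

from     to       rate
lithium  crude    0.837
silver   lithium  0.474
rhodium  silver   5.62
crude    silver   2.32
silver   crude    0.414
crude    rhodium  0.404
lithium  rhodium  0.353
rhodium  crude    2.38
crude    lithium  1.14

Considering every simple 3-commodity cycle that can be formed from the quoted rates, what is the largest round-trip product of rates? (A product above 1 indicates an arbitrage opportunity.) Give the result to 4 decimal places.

0.9578

lithium→rhodium→crude→lithium: 0.353 × 2.38 × 1.14 = 0.95776
lithium→rhodium→silver→lithium: 0.353 × 5.62 × 0.474 = 0.94035
crude→rhodium→silver→crude: 0.404 × 5.62 × 0.414 = 0.93998
lithium→crude→silver→lithium: 0.837 × 2.32 × 0.474 = 0.92043
Maximum is lithium→rhodium→crude→lithium at 0.9578; no arbitrage — every cycle loses value.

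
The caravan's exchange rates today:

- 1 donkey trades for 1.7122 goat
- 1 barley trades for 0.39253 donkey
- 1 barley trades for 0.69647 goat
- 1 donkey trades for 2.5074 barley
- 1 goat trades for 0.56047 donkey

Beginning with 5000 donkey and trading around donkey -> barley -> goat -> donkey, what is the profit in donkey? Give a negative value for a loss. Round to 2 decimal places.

-106.18

5000 donkey × 2.5074 = 12537 barley
12537 barley × 0.69647 = 8731.64439 goat
8731.64439 goat × 0.56047 = 4893.8247312633 donkey
Net change: 4893.8247312633 − 5000 = -106.1752687367 donkey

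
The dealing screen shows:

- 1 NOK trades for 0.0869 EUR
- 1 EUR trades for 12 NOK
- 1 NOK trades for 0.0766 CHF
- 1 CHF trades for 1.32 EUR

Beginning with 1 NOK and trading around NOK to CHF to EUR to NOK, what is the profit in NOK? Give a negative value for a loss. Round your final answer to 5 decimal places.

1 NOK × 0.0766 = 0.0766 CHF
0.0766 CHF × 1.32 = 0.101112 EUR
0.101112 EUR × 12 = 1.213344 NOK
Net change: 1.213344 − 1 = 0.213344 NOK

0.21334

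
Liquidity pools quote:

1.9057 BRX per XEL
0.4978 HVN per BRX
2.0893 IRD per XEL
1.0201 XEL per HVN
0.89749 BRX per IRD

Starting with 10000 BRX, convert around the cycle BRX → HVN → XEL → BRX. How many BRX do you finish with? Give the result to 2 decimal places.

10000 BRX × 0.4978 = 4978 HVN
4978 HVN × 1.0201 = 5078.0578 XEL
5078.0578 XEL × 1.9057 = 9677.25474946 BRX

9677.25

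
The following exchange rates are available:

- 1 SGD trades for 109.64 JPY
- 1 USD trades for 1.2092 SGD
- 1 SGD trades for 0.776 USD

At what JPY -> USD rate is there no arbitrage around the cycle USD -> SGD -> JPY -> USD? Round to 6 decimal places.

0.007543

Known legs of the cycle: 1.2092 × 109.64 = 132.576688
For no arbitrage the full-cycle product must be 1, so the missing rate is 1 / 132.576688 ≈ 0.00754280.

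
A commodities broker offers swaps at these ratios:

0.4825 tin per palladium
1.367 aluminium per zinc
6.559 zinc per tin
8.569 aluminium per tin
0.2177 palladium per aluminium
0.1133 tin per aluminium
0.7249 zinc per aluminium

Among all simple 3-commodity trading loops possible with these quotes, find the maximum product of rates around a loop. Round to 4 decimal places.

tin→zinc→aluminium→tin: 6.559 × 1.367 × 0.1133 = 1.01587
tin→aluminium→palladium→tin: 8.569 × 0.2177 × 0.4825 = 0.90009
Maximum is tin→zinc→aluminium→tin at 1.0159; arbitrage exists.

1.0159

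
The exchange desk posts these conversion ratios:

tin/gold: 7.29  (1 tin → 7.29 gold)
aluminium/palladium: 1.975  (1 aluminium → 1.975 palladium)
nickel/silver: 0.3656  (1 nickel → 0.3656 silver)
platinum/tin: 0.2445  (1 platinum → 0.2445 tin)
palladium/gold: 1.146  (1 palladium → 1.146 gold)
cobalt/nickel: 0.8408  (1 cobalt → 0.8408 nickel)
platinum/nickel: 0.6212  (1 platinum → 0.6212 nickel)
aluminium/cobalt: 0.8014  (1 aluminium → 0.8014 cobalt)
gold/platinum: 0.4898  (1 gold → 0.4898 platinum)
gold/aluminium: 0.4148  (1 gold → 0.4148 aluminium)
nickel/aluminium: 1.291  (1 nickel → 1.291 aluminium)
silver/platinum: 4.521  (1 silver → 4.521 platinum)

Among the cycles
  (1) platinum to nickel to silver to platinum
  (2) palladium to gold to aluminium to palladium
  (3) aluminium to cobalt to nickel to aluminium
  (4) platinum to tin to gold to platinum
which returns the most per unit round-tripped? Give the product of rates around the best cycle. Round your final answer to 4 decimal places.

1.0268

(1) 0.6212 × 0.3656 × 4.521 = 1.02677
(2) 1.146 × 0.4148 × 1.975 = 0.93884
(3) 0.8014 × 0.8408 × 1.291 = 0.86990
(4) 0.2445 × 7.29 × 0.4898 = 0.87302
Highest is cycle (1) at 1.0268 (>1, arbitrage).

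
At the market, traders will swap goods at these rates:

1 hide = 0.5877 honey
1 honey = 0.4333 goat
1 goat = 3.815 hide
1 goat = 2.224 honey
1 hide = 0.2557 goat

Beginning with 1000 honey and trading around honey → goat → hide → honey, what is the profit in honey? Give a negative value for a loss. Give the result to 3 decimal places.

-28.509

1000 honey × 0.4333 = 433.3 goat
433.3 goat × 3.815 = 1653.0395 hide
1653.0395 hide × 0.5877 = 971.49131415 honey
Net change: 971.49131415 − 1000 = -28.50868585 honey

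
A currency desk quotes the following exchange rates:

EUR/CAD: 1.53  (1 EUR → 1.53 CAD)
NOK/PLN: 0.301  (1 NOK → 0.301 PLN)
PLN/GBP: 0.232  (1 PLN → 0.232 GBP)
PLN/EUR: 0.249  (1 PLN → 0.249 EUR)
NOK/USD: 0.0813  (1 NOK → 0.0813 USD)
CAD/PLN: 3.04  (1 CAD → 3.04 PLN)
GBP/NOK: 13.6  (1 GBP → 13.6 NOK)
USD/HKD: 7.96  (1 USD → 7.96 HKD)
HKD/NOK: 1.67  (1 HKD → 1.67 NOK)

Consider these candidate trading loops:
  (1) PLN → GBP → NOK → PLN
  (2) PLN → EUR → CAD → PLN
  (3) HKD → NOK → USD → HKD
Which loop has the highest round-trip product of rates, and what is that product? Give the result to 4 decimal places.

(1) 0.232 × 13.6 × 0.301 = 0.94972
(2) 0.249 × 1.53 × 3.04 = 1.15815
(3) 1.67 × 0.0813 × 7.96 = 1.08074
Highest is cycle (2) at 1.1581 (>1, arbitrage).

1.1581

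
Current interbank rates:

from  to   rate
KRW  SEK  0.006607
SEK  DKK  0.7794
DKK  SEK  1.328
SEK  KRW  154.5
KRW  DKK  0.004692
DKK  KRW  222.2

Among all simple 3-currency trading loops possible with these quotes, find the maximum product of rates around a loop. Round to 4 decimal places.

1.1442

DKK→KRW→SEK→DKK: 222.2 × 0.006607 × 0.7794 = 1.14422
DKK→SEK→KRW→DKK: 1.328 × 154.5 × 0.004692 = 0.96269
Maximum is DKK→KRW→SEK→DKK at 1.1442; arbitrage exists.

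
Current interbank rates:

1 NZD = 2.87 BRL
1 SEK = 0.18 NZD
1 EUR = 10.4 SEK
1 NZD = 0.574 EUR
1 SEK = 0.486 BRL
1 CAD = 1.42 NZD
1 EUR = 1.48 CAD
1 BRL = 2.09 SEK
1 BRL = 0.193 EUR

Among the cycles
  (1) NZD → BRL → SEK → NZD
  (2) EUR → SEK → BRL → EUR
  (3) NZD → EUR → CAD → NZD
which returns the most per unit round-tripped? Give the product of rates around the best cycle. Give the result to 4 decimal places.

1.2063

(1) 2.87 × 2.09 × 0.18 = 1.07969
(2) 10.4 × 0.486 × 0.193 = 0.97550
(3) 0.574 × 1.48 × 1.42 = 1.20632
Highest is cycle (3) at 1.2063 (>1, arbitrage).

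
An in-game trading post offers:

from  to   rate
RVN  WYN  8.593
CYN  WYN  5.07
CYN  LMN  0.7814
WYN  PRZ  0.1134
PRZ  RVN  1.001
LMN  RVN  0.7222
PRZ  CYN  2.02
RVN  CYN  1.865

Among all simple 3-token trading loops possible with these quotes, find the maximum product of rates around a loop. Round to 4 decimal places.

WYN→PRZ→CYN→WYN: 0.1134 × 2.02 × 5.07 = 1.16137
LMN→RVN→CYN→LMN: 0.7222 × 1.865 × 0.7814 = 1.05247
WYN→PRZ→RVN→WYN: 0.1134 × 1.001 × 8.593 = 0.97542
Maximum is WYN→PRZ→CYN→WYN at 1.1614; arbitrage exists.

1.1614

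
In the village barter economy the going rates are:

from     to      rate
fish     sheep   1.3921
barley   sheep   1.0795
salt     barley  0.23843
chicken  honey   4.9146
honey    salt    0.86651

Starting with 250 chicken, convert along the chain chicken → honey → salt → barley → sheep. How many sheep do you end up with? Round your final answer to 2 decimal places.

274.02

250 chicken × 4.9146 = 1228.65 honey
1228.65 honey × 0.86651 = 1064.6375115 salt
1064.6375115 salt × 0.23843 = 253.841521866945 barley
253.841521866945 barley × 1.0795 = 274.0219228553671275 sheep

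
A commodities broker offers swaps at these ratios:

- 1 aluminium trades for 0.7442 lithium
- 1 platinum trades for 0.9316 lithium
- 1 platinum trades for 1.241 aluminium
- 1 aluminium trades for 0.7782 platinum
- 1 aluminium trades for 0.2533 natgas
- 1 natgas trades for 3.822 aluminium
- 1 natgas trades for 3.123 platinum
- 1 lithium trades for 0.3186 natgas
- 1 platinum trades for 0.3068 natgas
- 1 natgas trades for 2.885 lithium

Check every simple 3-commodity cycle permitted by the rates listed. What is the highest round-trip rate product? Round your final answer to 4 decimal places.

0.9817

natgas→platinum→aluminium→natgas: 3.123 × 1.241 × 0.2533 = 0.98170
natgas→platinum→lithium→natgas: 3.123 × 0.9316 × 0.3186 = 0.92693
natgas→aluminium→platinum→natgas: 3.822 × 0.7782 × 0.3068 = 0.91251
natgas→aluminium→lithium→natgas: 3.822 × 0.7442 × 0.3186 = 0.90620
Maximum is natgas→platinum→aluminium→natgas at 0.9817; no arbitrage — every cycle loses value.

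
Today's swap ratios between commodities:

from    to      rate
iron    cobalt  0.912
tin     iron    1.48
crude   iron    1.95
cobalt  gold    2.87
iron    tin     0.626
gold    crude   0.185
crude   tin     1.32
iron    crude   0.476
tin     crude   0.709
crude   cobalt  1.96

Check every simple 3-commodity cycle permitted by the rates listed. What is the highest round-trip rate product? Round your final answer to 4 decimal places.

gold→crude→cobalt→gold: 0.185 × 1.96 × 2.87 = 1.04066
iron→crude→tin→iron: 0.476 × 1.32 × 1.48 = 0.92991
iron→tin→crude→iron: 0.626 × 0.709 × 1.95 = 0.86548
Maximum is gold→crude→cobalt→gold at 1.0407; arbitrage exists.

1.0407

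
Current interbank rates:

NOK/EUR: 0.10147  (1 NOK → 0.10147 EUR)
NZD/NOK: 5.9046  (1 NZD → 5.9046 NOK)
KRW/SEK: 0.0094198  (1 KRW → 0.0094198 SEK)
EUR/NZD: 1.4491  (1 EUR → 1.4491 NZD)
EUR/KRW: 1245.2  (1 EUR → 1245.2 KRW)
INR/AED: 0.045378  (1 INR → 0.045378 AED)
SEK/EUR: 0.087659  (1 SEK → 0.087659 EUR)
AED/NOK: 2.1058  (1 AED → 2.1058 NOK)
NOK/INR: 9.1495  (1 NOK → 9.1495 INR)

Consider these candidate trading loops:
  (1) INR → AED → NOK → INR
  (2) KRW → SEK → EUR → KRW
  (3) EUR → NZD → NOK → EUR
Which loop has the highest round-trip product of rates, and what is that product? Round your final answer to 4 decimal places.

1.0282

(1) 0.045378 × 2.1058 × 9.1495 = 0.87430
(2) 0.0094198 × 0.087659 × 1245.2 = 1.02820
(3) 1.4491 × 5.9046 × 0.10147 = 0.86821
Highest is cycle (2) at 1.0282 (>1, arbitrage).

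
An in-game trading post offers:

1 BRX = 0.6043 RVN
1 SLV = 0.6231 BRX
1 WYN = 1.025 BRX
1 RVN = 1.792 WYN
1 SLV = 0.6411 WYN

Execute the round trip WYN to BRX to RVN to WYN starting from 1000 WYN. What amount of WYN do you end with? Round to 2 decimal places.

1000 WYN × 1.025 = 1025 BRX
1025 BRX × 0.6043 = 619.4075 RVN
619.4075 RVN × 1.792 = 1109.97824 WYN

1109.98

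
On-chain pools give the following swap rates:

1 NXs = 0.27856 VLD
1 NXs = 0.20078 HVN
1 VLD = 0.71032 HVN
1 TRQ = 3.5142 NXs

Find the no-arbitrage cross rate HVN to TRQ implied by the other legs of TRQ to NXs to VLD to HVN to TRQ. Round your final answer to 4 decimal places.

Known legs of the cycle: 3.5142 × 0.27856 × 0.71032 = 0.69534329489664
For no arbitrage the full-cycle product must be 1, so the missing rate is 1 / 0.69534329489664 ≈ 1.438139.

1.4381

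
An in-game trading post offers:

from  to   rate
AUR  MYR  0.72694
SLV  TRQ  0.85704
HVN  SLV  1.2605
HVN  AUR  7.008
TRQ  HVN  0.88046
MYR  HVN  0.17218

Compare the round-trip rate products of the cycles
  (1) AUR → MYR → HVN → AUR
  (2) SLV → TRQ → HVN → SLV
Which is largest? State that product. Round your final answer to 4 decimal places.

(1) 0.72694 × 0.17218 × 7.008 = 0.87715
(2) 0.85704 × 0.88046 × 1.2605 = 0.95116
Highest is cycle (2) at 0.9512 (≤1, no arbitrage).

0.9512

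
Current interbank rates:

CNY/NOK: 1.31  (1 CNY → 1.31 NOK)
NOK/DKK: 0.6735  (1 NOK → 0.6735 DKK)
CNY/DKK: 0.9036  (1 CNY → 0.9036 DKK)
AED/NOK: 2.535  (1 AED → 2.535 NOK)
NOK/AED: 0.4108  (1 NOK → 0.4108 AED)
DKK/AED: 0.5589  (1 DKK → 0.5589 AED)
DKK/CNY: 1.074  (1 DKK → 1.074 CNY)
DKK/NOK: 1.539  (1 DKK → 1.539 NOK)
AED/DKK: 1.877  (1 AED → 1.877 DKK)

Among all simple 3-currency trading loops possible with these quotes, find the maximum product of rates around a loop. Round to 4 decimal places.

AED→DKK→NOK→AED: 1.877 × 1.539 × 0.4108 = 1.18668
AED→NOK→DKK→AED: 2.535 × 0.6735 × 0.5589 = 0.95422
NOK→DKK→CNY→NOK: 0.6735 × 1.074 × 1.31 = 0.94757
Maximum is AED→DKK→NOK→AED at 1.1867; arbitrage exists.

1.1867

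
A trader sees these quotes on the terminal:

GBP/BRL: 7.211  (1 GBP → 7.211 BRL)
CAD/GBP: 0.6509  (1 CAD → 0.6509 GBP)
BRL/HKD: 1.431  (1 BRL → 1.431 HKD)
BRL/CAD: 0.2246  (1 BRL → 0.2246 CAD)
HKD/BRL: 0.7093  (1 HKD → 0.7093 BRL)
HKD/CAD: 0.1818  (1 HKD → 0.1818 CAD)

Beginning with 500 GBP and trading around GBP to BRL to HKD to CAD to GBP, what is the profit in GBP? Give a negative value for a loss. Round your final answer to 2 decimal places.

500 GBP × 7.211 = 3605.5 BRL
3605.5 BRL × 1.431 = 5159.4705 HKD
5159.4705 HKD × 0.1818 = 937.9917369 CAD
937.9917369 CAD × 0.6509 = 610.53882154821 GBP
Net change: 610.53882154821 − 500 = 110.53882154821 GBP

110.54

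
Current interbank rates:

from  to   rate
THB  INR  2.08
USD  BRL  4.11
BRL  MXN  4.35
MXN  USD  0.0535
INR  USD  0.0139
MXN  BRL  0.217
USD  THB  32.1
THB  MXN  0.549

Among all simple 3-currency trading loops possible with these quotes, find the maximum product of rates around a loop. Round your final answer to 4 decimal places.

MXN→USD→BRL→MXN: 0.0535 × 4.11 × 4.35 = 0.95650
MXN→USD→THB→MXN: 0.0535 × 32.1 × 0.549 = 0.94283
USD→THB→INR→USD: 32.1 × 2.08 × 0.0139 = 0.92808
Maximum is MXN→USD→BRL→MXN at 0.9565; no arbitrage — every cycle loses value.

0.9565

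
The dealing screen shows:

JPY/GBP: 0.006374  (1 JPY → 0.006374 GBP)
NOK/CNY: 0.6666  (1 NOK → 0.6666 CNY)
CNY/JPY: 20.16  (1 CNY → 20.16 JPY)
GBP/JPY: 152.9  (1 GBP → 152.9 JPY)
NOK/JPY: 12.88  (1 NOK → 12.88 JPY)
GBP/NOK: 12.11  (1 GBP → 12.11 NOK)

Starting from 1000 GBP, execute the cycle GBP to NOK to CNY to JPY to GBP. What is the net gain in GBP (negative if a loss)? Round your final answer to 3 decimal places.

37.318

1000 GBP × 12.11 = 12110 NOK
12110 NOK × 0.6666 = 8072.526 CNY
8072.526 CNY × 20.16 = 162742.12416 JPY
162742.12416 JPY × 0.006374 = 1037.31829939584 GBP
Net change: 1037.31829939584 − 1000 = 37.31829939584 GBP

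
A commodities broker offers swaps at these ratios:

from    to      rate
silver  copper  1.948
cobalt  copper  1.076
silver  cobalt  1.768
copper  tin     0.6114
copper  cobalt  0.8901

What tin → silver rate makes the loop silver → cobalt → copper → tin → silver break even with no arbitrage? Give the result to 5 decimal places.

Known legs of the cycle: 1.768 × 1.076 × 0.6114 = 1.1631077952
For no arbitrage the full-cycle product must be 1, so the missing rate is 1 / 1.1631077952 ≈ 0.8597655.

0.85977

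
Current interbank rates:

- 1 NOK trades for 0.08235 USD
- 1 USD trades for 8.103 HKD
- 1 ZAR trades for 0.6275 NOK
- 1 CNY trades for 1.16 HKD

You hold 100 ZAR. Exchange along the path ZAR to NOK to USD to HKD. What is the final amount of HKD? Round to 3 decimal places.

41.872

100 ZAR × 0.6275 = 62.75 NOK
62.75 NOK × 0.08235 = 5.1674625 USD
5.1674625 USD × 8.103 = 41.8719486375 HKD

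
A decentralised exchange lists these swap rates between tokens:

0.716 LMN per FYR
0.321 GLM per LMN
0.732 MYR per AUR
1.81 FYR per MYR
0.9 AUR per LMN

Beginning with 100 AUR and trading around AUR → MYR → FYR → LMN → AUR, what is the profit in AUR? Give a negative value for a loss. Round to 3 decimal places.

-14.622

100 AUR × 0.732 = 73.2 MYR
73.2 MYR × 1.81 = 132.492 FYR
132.492 FYR × 0.716 = 94.864272 LMN
94.864272 LMN × 0.9 = 85.3778448 AUR
Net change: 85.3778448 − 100 = -14.6221552 AUR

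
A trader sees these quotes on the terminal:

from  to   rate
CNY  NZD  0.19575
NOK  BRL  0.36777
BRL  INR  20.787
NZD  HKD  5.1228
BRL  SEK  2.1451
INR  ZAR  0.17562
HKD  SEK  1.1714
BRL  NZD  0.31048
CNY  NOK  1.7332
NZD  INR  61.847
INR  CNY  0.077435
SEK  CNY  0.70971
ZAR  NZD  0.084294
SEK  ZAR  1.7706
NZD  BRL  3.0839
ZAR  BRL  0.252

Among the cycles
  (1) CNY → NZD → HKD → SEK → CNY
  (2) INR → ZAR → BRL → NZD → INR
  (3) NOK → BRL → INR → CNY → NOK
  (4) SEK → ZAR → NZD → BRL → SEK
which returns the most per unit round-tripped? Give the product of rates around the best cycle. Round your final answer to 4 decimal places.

(1) 0.19575 × 5.1228 × 1.1714 × 0.70971 = 0.83367
(2) 0.17562 × 0.252 × 0.31048 × 61.847 = 0.84982
(3) 0.36777 × 20.787 × 0.077435 × 1.7332 = 1.02602
(4) 1.7706 × 0.084294 × 3.0839 × 2.1451 = 0.98734
Highest is cycle (3) at 1.0260 (>1, arbitrage).

1.0260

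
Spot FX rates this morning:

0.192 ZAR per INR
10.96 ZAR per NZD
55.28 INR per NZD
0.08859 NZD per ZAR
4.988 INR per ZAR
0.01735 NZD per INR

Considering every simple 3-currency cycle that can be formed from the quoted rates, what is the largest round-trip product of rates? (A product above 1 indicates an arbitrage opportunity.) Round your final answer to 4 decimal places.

0.9485

NZD→ZAR→INR→NZD: 10.96 × 4.988 × 0.01735 = 0.94850
NZD→INR→ZAR→NZD: 55.28 × 0.192 × 0.08859 = 0.94027
Maximum is NZD→ZAR→INR→NZD at 0.9485; no arbitrage — every cycle loses value.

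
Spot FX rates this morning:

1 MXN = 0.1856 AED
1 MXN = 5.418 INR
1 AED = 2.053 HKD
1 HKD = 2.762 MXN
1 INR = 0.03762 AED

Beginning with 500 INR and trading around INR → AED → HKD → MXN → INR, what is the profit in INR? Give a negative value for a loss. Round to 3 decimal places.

500 INR × 0.03762 = 18.81 AED
18.81 AED × 2.053 = 38.61693 HKD
38.61693 HKD × 2.762 = 106.65996066 MXN
106.65996066 MXN × 5.418 = 577.88366685588 INR
Net change: 577.88366685588 − 500 = 77.88366685588 INR

77.884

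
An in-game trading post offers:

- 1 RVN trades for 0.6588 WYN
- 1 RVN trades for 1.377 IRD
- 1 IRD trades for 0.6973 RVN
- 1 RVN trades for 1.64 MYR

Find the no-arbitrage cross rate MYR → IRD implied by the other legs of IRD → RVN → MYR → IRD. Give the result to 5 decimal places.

Known legs of the cycle: 0.6973 × 1.64 = 1.143572
For no arbitrage the full-cycle product must be 1, so the missing rate is 1 / 1.143572 ≈ 0.8744530.

0.87445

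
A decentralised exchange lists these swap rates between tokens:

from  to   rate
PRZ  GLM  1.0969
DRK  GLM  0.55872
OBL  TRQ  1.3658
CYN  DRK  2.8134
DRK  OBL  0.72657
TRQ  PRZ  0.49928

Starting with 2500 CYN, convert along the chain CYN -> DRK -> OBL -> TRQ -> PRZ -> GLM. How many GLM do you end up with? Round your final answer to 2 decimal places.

2500 CYN × 2.8134 = 7033.5 DRK
7033.5 DRK × 0.72657 = 5110.330095 OBL
5110.330095 OBL × 1.3658 = 6979.688843751 TRQ
6979.688843751 TRQ × 0.49928 = 3484.81904590799928 PRZ
3484.81904590799928 PRZ × 1.0969 = 3822.498011456484410232 GLM

3822.50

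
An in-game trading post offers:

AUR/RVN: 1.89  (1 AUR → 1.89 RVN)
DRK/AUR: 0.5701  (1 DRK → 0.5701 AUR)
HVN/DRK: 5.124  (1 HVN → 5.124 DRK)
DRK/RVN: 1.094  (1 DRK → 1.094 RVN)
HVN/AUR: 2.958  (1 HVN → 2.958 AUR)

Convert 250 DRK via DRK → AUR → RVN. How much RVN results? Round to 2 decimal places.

250 DRK × 0.5701 = 142.525 AUR
142.525 AUR × 1.89 = 269.37225 RVN

269.37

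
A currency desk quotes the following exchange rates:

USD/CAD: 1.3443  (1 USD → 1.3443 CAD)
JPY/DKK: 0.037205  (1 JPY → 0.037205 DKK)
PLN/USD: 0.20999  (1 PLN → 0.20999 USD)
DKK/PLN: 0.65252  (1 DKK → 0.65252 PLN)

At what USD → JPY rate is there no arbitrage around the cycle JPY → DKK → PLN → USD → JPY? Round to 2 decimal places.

Known legs of the cycle: 0.037205 × 0.65252 × 0.20999 = 0.005097928615934
For no arbitrage the full-cycle product must be 1, so the missing rate is 1 / 0.005097928615934 ≈ 196.1581.

196.16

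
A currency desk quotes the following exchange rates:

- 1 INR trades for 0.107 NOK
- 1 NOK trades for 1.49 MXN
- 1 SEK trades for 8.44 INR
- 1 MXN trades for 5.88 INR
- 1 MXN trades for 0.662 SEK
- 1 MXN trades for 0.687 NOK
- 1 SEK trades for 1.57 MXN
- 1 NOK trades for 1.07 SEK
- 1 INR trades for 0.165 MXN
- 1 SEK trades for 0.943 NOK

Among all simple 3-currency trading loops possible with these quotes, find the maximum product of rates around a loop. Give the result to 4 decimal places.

1.1541

MXN→NOK→SEK→MXN: 0.687 × 1.07 × 1.57 = 1.15409
INR→NOK→SEK→INR: 0.107 × 1.07 × 8.44 = 0.96630
MXN→INR→NOK→MXN: 5.88 × 0.107 × 1.49 = 0.93745
MXN→SEK→NOK→MXN: 0.662 × 0.943 × 1.49 = 0.93016
MXN→SEK→INR→MXN: 0.662 × 8.44 × 0.165 = 0.92190
Maximum is MXN→NOK→SEK→MXN at 1.1541; arbitrage exists.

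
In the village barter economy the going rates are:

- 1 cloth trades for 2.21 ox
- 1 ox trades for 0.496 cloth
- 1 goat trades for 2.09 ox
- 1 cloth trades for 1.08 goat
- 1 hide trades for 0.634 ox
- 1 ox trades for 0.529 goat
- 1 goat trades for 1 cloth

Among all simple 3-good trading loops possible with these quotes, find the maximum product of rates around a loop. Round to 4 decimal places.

1.1691

goat→cloth→ox→goat: 1 × 2.21 × 0.529 = 1.16909
goat→ox→cloth→goat: 2.09 × 0.496 × 1.08 = 1.11957
Maximum is goat→cloth→ox→goat at 1.1691; arbitrage exists.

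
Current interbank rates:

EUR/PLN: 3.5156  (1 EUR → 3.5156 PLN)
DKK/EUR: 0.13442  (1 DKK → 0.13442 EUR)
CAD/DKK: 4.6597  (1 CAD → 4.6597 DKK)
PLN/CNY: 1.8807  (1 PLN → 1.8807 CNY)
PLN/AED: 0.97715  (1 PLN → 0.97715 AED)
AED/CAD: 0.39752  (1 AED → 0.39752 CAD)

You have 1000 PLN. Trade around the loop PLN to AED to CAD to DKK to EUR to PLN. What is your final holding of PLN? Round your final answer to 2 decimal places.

1000 PLN × 0.97715 = 977.15 AED
977.15 AED × 0.39752 = 388.436668 CAD
388.436668 CAD × 4.6597 = 1809.9983418796 DKK
1809.9983418796 DKK × 0.13442 = 243.299977115455832 EUR
243.299977115455832 EUR × 3.5156 = 855.3453995470965229792 PLN

855.35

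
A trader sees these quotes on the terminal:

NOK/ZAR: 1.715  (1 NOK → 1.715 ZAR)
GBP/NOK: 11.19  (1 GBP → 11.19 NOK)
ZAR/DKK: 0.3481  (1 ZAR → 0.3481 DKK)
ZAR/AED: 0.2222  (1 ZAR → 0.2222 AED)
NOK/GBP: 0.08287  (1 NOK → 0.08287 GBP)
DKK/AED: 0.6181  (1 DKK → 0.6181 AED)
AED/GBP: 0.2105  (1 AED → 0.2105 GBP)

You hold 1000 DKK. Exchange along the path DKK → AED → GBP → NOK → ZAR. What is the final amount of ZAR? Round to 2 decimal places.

1000 DKK × 0.6181 = 618.1 AED
618.1 AED × 0.2105 = 130.11005 GBP
130.11005 GBP × 11.19 = 1455.9314595 NOK
1455.9314595 NOK × 1.715 = 2496.9224530425 ZAR

2496.92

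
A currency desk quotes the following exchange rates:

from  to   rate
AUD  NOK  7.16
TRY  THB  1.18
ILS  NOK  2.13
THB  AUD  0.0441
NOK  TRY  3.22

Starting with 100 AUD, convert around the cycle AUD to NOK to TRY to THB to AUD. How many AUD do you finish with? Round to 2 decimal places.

100 AUD × 7.16 = 716 NOK
716 NOK × 3.22 = 2305.52 TRY
2305.52 TRY × 1.18 = 2720.5136 THB
2720.5136 THB × 0.0441 = 119.97464976 AUD

119.97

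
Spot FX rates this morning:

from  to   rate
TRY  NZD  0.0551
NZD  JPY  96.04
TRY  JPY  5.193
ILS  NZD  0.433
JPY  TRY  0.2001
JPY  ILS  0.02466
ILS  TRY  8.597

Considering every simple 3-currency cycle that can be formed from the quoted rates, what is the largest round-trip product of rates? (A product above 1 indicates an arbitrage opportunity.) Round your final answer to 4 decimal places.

TRY→JPY→ILS→TRY: 5.193 × 0.02466 × 8.597 = 1.10093
TRY→NZD→JPY→TRY: 0.0551 × 96.04 × 0.2001 = 1.05889
JPY→ILS→NZD→JPY: 0.02466 × 0.433 × 96.04 = 1.02549
Maximum is TRY→JPY→ILS→TRY at 1.1009; arbitrage exists.

1.1009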